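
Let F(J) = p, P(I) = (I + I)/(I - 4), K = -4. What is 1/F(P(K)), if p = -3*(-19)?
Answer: 1/57 ≈ 0.017544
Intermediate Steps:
p = 57
P(I) = 2*I/(-4 + I) (P(I) = (2*I)/(-4 + I) = 2*I/(-4 + I))
F(J) = 57
1/F(P(K)) = 1/57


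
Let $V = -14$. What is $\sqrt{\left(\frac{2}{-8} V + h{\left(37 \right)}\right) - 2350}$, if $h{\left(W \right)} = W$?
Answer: $\frac{i \sqrt{9238}}{2} \approx 48.057 i$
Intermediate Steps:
$\sqrt{\left(\frac{2}{-8} V + h{\left(37 \right)}\right) - 2350} = \sqrt{\left(\frac{2}{-8} \left(-14\right) + 37\right) - 2350} = \sqrt{\left(2 \left(- \frac{1}{8}\right) \left(-14\right) + 37\right) - 2350} = \sqrt{\left(\left(- \frac{1}{4}\right) \left(-14\right) + 37\right) - 2350} = \sqrt{\left(\frac{7}{2} + 37\right) - 2350} = \sqrt{\frac{81}{2} - 2350} = \sqrt{- \frac{4619}{2}} = \frac{i \sqrt{9238}}{2}$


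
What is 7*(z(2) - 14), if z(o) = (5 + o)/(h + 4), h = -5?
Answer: -147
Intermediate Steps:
z(o) = -5 - o (z(o) = (5 + o)/(-5 + 4) = (5 + o)/(-1) = (5 + o)*(-1) = -5 - o)
7*(z(2) - 14) = 7*((-5 - 1*2) - 14) = 7*((-5 - 2) - 14) = 7*(-7 - 14) = 7*(-21) = -147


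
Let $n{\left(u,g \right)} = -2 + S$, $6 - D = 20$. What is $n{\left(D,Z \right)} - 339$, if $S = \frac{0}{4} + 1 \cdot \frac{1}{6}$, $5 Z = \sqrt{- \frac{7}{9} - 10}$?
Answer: $- \frac{2045}{6} \approx -340.83$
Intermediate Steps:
$D = -14$ ($D = 6 - 20 = -14$)
$Z = \frac{i \sqrt{97}}{15}$ ($Z = \frac{\sqrt{- \frac{7}{9} - 10}}{5} = \frac{\sqrt{- \frac{97}{9}}}{5} = \frac{\frac{1}{3} i \sqrt{97}}{5} = \frac{i \sqrt{97}}{15} \approx 0.65659 i$)
$S = \frac{1}{6}$ ($S = 0 \cdot \frac{1}{4} + 1 \cdot \frac{1}{6} = 0 + \frac{1}{6} = \frac{1}{6} \approx 0.16667$)
$n{\left(u,g \right)} = - \frac{11}{6}$ ($n{\left(u,g \right)} = -2 + \frac{1}{6} = - \frac{11}{6}$)
$n{\left(D,Z \right)} - 339 = - \frac{11}{6} - 339 = - \frac{2045}{6}$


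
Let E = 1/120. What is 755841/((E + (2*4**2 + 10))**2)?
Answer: 10884110400/25411681 ≈ 428.31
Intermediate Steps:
E = 1/120 ≈ 0.0083333
755841/((E + (2*4**2 + 10))**2) = 755841/((1/120 + (2*4**2 + 10))**2) = 755841/((1/120 + (2*16 + 10))**2) = 755841/((1/120 + (32 + 10))**2) = 755841/((1/120 + 42)**2) = 755841/((5041/120)**2) = 755841/(25411681/14400) = 755841*(14400/25411681) = 10884110400/25411681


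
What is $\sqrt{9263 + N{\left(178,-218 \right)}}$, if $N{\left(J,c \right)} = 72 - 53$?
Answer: $\sqrt{9282} \approx 96.343$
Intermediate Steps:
$N{\left(J,c \right)} = 19$
$\sqrt{9263 + N{\left(178,-218 \right)}} = \sqrt{9263 + 19} = \sqrt{9282}$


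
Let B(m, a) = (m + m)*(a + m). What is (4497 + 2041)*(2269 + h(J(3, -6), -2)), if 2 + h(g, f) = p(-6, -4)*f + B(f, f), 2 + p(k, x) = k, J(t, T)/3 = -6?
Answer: 15030862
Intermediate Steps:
J(t, T) = -18 (J(t, T) = 3*(-6) = -18)
p(k, x) = -2 + k
B(m, a) = 2*m*(a + m) (B(m, a) = (2*m)*(a + m) = 2*m*(a + m))
h(g, f) = -2 - 8*f + 4*f**2 (h(g, f) = -2 + ((-2 - 6)*f + 2*f*(f + f)) = -2 + (-8*f + 2*f*(2*f)) = -2 + (-8*f + 4*f**2) = -2 - 8*f + 4*f**2)
(4497 + 2041)*(2269 + h(J(3, -6), -2)) = (4497 + 2041)*(2269 + (-2 - 8*(-2) + 4*(-2)**2)) = 6538*(2269 + (-2 + 16 + 4*4)) = 6538*(2269 + (-2 + 16 + 16)) = 6538*(2269 + 30) = 6538*2299 = 15030862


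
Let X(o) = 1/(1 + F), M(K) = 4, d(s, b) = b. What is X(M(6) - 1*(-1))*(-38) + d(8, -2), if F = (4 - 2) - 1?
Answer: -21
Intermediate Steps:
F = 1 (F = 2 - 1 = 1)
X(o) = ½ (X(o) = 1/(1 + 1) = 1/2 = ½)
X(M(6) - 1*(-1))*(-38) + d(8, -2) = (½)*(-38) - 2 = -19 - 2 = -21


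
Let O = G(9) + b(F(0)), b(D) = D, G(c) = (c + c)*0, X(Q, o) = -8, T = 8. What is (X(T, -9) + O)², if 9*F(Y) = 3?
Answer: 529/9 ≈ 58.778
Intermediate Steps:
G(c) = 0 (G(c) = (2*c)*0 = 0)
F(Y) = ⅓ (F(Y) = (⅑)*3 = ⅓)
O = ⅓ (O = 0 + ⅓ = ⅓ ≈ 0.33333)
(X(T, -9) + O)² = (-8 + ⅓)² = (-23/3)² = 529/9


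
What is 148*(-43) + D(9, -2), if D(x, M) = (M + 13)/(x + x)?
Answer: -114541/18 ≈ -6363.4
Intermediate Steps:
D(x, M) = (13 + M)/(2*x) (D(x, M) = (13 + M)/((2*x)) = (13 + M)*(1/(2*x)) = (13 + M)/(2*x))
148*(-43) + D(9, -2) = 148*(-43) + (½)*(13 - 2)/9 = -6364 + (½)*(⅑)*11 = -6364 + 11/18 = -114541/18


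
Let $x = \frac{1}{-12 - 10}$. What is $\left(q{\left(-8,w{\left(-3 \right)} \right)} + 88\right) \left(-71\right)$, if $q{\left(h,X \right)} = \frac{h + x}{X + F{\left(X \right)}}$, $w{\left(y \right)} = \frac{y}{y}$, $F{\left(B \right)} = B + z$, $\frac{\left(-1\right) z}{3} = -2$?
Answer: $- \frac{1087081}{176} \approx -6176.6$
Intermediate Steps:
$z = 6$ ($z = \left(-3\right) \left(-2\right) = 6$)
$x = - \frac{1}{22}$ ($x = \frac{1}{-22} = - \frac{1}{22} \approx -0.045455$)
$F{\left(B \right)} = 6 + B$ ($F{\left(B \right)} = B + 6 = 6 + B$)
$w{\left(y \right)} = 1$
$q{\left(h,X \right)} = \frac{- \frac{1}{22} + h}{6 + 2 X}$ ($q{\left(h,X \right)} = \frac{h - \frac{1}{22}}{X + \left(6 + X\right)} = \frac{- \frac{1}{22} + h}{6 + 2 X}$)
$\left(q{\left(-8,w{\left(-3 \right)} \right)} + 88\right) \left(-71\right) = \left(\frac{-1 + 22 \left(-8\right)}{44 \left(3 + 1\right)} + 88\right) \left(-71\right) = \left(\frac{-1 - 176}{44 \cdot 4} + 88\right) \left(-71\right) = \left(\frac{1}{44} \cdot \frac{1}{4} \left(-177\right) + 88\right) \left(-71\right) = \left(- \frac{177}{176} + 88\right) \left(-71\right) = \frac{15311}{176} \left(-71\right) = - \frac{1087081}{176}$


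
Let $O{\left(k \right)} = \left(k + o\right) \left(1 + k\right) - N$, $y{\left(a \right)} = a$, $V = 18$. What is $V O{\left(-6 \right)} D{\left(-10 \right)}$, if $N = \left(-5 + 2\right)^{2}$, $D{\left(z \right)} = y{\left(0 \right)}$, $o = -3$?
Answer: $0$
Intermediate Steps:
$D{\left(z \right)} = 0$
$N = 9$ ($N = \left(-3\right)^{2} = 9$)
$O{\left(k \right)} = -9 + \left(1 + k\right) \left(-3 + k\right)$ ($O{\left(k \right)} = \left(k - 3\right) \left(1 + k\right) - 9 = \left(-3 + k\right) \left(1 + k\right) - 9 = \left(1 + k\right) \left(-3 + k\right) - 9 = -9 + \left(1 + k\right) \left(-3 + k\right)$)
$V O{\left(-6 \right)} D{\left(-10 \right)} = 18 \left(-12 + \left(-6\right)^{2} - -12\right) 0 = 18 \left(-12 + 36 + 12\right) 0 = 18 \cdot 36 \cdot 0 = 648 \cdot 0 = 0$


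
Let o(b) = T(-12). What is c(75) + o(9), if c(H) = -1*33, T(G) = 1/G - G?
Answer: -253/12 ≈ -21.083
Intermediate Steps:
o(b) = 143/12 (o(b) = 1/(-12) - 1*(-12) = -1/12 + 12 = 143/12)
c(H) = -33
c(75) + o(9) = -33 + 143/12 = -253/12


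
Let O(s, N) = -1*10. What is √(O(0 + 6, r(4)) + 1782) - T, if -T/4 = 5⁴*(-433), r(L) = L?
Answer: -1082500 + 2*√443 ≈ -1.0825e+6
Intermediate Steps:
O(s, N) = -10
T = 1082500 (T = -4*5⁴*(-433) = -2500*(-433) = -4*(-270625) = 1082500)
√(O(0 + 6, r(4)) + 1782) - T = √(-10 + 1782) - 1*1082500 = √1772 - 1082500 = 2*√443 - 1082500 = -1082500 + 2*√443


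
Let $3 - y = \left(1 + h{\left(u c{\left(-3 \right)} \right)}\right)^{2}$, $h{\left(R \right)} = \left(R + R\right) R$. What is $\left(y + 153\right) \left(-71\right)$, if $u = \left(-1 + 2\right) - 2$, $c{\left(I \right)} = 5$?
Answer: $173595$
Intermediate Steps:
$u = -1$ ($u = 1 - 2 = -1$)
$h{\left(R \right)} = 2 R^{2}$ ($h{\left(R \right)} = 2 R R = 2 R^{2}$)
$y = -2598$ ($y = 3 - \left(1 + 2 \left(\left(-1\right) 5\right)^{2}\right)^{2} = 3 - \left(1 + 2 \left(-5\right)^{2}\right)^{2} = 3 - \left(1 + 2 \cdot 25\right)^{2} = 3 - \left(1 + 50\right)^{2} = 3 - 51^{2} = 3 - 2601 = -2598$)
$\left(y + 153\right) \left(-71\right) = \left(-2598 + 153\right) \left(-71\right) = \left(-2445\right) \left(-71\right) = 173595$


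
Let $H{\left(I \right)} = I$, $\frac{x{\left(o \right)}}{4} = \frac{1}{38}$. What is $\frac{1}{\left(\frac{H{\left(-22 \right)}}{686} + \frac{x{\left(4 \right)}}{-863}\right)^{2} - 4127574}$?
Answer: $- \frac{31631299437241}{130560529110590394525} \approx -2.4227 \cdot 10^{-7}$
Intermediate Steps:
$x{\left(o \right)} = \frac{2}{19}$ ($x{\left(o \right)} = \frac{4}{38} = 4 \cdot \frac{1}{38} = \frac{2}{19}$)
$\frac{1}{\left(\frac{H{\left(-22 \right)}}{686} + \frac{x{\left(4 \right)}}{-863}\right)^{2} - 4127574} = \frac{1}{\left(- \frac{22}{686} + \frac{2}{19 \left(-863\right)}\right)^{2} - 4127574} = \frac{1}{\left(\left(-22\right) \frac{1}{686} + \frac{2}{19} \left(- \frac{1}{863}\right)\right)^{2} - 4127574} = \frac{1}{\left(- \frac{11}{343} - \frac{2}{16397}\right)^{2} - 4127574} = \frac{1}{\left(- \frac{181053}{5624171}\right)^{2} - 4127574} = \frac{1}{\frac{32780188809}{31631299437241} - 4127574} = \frac{1}{- \frac{130560529110590394525}{31631299437241}} = - \frac{31631299437241}{130560529110590394525}$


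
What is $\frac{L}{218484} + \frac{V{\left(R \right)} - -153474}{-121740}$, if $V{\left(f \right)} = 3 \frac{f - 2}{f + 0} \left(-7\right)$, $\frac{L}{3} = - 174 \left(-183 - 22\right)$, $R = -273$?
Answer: $- \frac{2467543751}{3201640260} \approx -0.77071$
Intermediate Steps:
$L = 107010$ ($L = 3 \left(- 174 \left(-183 - 22\right)\right) = 3 \left(\left(-174\right) \left(-205\right)\right) = 3 \cdot 35670 = 107010$)
$V{\left(f \right)} = - \frac{21 \left(-2 + f\right)}{f}$ ($V{\left(f \right)} = 3 \frac{-2 + f}{f} \left(-7\right) = \frac{3 \left(-2 + f\right)}{f} \left(-7\right) = - \frac{21 \left(-2 + f\right)}{f}$)
$\frac{L}{218484} + \frac{V{\left(R \right)} - -153474}{-121740} = \frac{107010}{218484} + \frac{\left(-21 + \frac{42}{-273}\right) - -153474}{-121740} = 107010 \cdot \frac{1}{218484} + \left(\left(-21 + 42 \left(- \frac{1}{273}\right)\right) + 153474\right) \left(- \frac{1}{121740}\right) = \frac{5945}{12138} + \left(\left(-21 - \frac{2}{13}\right) + 153474\right) \left(- \frac{1}{121740}\right) = \frac{5945}{12138} + \left(- \frac{275}{13} + 153474\right) \left(- \frac{1}{121740}\right) = \frac{5945}{12138} + \frac{1994887}{13} \left(- \frac{1}{121740}\right) = \frac{5945}{12138} - \frac{1994887}{1582620} = - \frac{2467543751}{3201640260}$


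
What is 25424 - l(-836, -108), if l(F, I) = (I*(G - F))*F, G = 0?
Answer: -75455344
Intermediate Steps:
l(F, I) = -I*F**2 (l(F, I) = (I*(0 - F))*F = (I*(-F))*F = (-F*I)*F = -I*F**2)
25424 - l(-836, -108) = 25424 - (-1)*(-108)*(-836)**2 = 25424 - (-1)*(-108)*698896 = 25424 - 1*75480768 = 25424 - 75480768 = -75455344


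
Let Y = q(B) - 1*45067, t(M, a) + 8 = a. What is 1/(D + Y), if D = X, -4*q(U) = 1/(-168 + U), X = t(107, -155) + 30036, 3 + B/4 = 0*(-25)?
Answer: -720/10939679 ≈ -6.5815e-5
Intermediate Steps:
B = -12 (B = -12 + 4*(0*(-25)) = -12 + 4*0 = -12 + 0 = -12)
t(M, a) = -8 + a
X = 29873 (X = (-8 - 155) + 30036 = -163 + 30036 = 29873)
q(U) = -1/(4*(-168 + U))
Y = -32448239/720 (Y = -1/(-672 + 4*(-12)) - 1*45067 = -1/(-672 - 48) - 45067 = -1/(-720) - 45067 = -1*(-1/720) - 45067 = 1/720 - 45067 = -32448239/720 ≈ -45067.)
D = 29873
1/(D + Y) = 1/(29873 - 32448239/720) = 1/(-10939679/720) = -720/10939679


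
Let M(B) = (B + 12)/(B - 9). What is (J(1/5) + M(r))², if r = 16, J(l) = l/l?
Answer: 25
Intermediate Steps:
J(l) = 1
M(B) = (12 + B)/(-9 + B)
(J(1/5) + M(r))² = (1 + (12 + 16)/(-9 + 16))² = (1 + 28/7)² = (1 + (⅐)*28)² = (1 + 4)² = 5² = 25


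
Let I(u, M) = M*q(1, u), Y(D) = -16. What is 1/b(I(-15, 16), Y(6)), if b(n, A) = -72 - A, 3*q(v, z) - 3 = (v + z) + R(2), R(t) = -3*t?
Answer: -1/56 ≈ -0.017857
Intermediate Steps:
q(v, z) = -1 + v/3 + z/3 (q(v, z) = 1 + ((v + z) - 3*2)/3 = 1 + ((v + z) - 6)/3 = 1 + (-6 + v + z)/3 = 1 + (-2 + v/3 + z/3) = -1 + v/3 + z/3)
I(u, M) = M*(-⅔ + u/3) (I(u, M) = M*(-1 + (⅓)*1 + u/3) = M*(-1 + ⅓ + u/3) = M*(-⅔ + u/3))
1/b(I(-15, 16), Y(6)) = 1/(-72 - 1*(-16)) = 1/(-72 + 16) = 1/(-56) = -1/56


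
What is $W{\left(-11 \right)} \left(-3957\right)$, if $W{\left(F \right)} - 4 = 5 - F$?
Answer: $-79140$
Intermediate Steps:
$W{\left(F \right)} = 9 - F$ ($W{\left(F \right)} = 4 - \left(-5 + F\right) = 9 - F$)
$W{\left(-11 \right)} \left(-3957\right) = \left(9 - -11\right) \left(-3957\right) = \left(9 + 11\right) \left(-3957\right) = 20 \left(-3957\right) = -79140$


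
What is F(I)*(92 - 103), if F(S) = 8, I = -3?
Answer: -88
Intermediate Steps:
F(I)*(92 - 103) = 8*(92 - 103) = 8*(-11) = -88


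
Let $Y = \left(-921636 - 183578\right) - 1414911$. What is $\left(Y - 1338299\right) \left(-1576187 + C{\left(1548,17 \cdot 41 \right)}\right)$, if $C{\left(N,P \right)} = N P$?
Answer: $1918528023944$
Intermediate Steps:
$Y = -2520125$ ($Y = -1105214 - 1414911 = -2520125$)
$\left(Y - 1338299\right) \left(-1576187 + C{\left(1548,17 \cdot 41 \right)}\right) = \left(-2520125 - 1338299\right) \left(-1576187 + 1548 \cdot 17 \cdot 41\right) = - 3858424 \left(-1576187 + 1548 \cdot 697\right) = - 3858424 \left(-1576187 + 1078956\right) = \left(-3858424\right) \left(-497231\right) = 1918528023944$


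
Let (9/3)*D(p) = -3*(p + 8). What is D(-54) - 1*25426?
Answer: -25380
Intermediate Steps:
D(p) = -8 - p (D(p) = (-3*(p + 8))/3 = (-3*(8 + p))/3 = (-24 - 3*p)/3 = -8 - p)
D(-54) - 1*25426 = (-8 - 1*(-54)) - 1*25426 = (-8 + 54) - 25426 = 46 - 25426 = -25380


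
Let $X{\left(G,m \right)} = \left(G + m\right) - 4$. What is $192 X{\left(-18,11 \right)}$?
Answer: $-2112$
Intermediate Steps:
$X{\left(G,m \right)} = -4 + G + m$
$192 X{\left(-18,11 \right)} = 192 \left(-4 - 18 + 11\right) = 192 \left(-11\right) = -2112$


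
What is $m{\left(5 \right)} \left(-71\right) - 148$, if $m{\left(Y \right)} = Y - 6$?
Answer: $-77$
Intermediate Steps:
$m{\left(Y \right)} = -6 + Y$ ($m{\left(Y \right)} = Y - 6 = -6 + Y$)
$m{\left(5 \right)} \left(-71\right) - 148 = \left(-6 + 5\right) \left(-71\right) - 148 = \left(-1\right) \left(-71\right) - 148 = 71 - 148 = -77$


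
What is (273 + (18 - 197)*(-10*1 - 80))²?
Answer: 268402689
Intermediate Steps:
(273 + (18 - 197)*(-10*1 - 80))² = (273 - 179*(-10 - 80))² = (273 - 179*(-90))² = (273 + 16110)² = 16383² = 268402689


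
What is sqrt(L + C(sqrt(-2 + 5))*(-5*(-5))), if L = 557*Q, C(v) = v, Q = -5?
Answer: sqrt(-2785 + 25*sqrt(3)) ≈ 52.361*I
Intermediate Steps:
L = -2785 (L = 557*(-5) = -2785)
sqrt(L + C(sqrt(-2 + 5))*(-5*(-5))) = sqrt(-2785 + sqrt(-2 + 5)*(-5*(-5))) = sqrt(-2785 + sqrt(3)*25) = sqrt(-2785 + 25*sqrt(3))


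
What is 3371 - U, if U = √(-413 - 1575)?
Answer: 3371 - 2*I*√497 ≈ 3371.0 - 44.587*I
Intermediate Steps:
U = 2*I*√497 (U = √(-1988) = 2*I*√497 ≈ 44.587*I)
3371 - U = 3371 - 2*I*√497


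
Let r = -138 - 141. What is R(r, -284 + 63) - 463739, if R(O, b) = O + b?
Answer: -464239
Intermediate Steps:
r = -279
R(r, -284 + 63) - 463739 = (-279 + (-284 + 63)) - 463739 = (-279 - 221) - 463739 = -500 - 463739 = -464239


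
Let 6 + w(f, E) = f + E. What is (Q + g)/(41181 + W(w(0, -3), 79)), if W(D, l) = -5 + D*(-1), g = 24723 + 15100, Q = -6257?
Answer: 33566/41185 ≈ 0.81501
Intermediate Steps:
w(f, E) = -6 + E + f (w(f, E) = -6 + (f + E) = -6 + (E + f) = -6 + E + f)
g = 39823
W(D, l) = -5 - D
(Q + g)/(41181 + W(w(0, -3), 79)) = (-6257 + 39823)/(41181 + (-5 - (-6 - 3 + 0))) = 33566/(41181 + (-5 - 1*(-9))) = 33566/(41181 + (-5 + 9)) = 33566/(41181 + 4) = 33566/41185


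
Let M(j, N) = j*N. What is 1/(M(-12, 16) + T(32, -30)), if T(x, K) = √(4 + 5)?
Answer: -1/189 ≈ -0.0052910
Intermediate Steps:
M(j, N) = N*j
T(x, K) = 3 (T(x, K) = √9 = 3)
1/(M(-12, 16) + T(32, -30)) = 1/(16*(-12) + 3) = 1/(-192 + 3) = 1/(-189) = -1/189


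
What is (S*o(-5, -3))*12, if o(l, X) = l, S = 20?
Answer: -1200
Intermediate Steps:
(S*o(-5, -3))*12 = (20*(-5))*12 = -100*12 = -1200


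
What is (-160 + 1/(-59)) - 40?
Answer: -11801/59 ≈ -200.02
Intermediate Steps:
(-160 + 1/(-59)) - 40 = (-160 - 1/59) - 40 = -9441/59 - 40 = -11801/59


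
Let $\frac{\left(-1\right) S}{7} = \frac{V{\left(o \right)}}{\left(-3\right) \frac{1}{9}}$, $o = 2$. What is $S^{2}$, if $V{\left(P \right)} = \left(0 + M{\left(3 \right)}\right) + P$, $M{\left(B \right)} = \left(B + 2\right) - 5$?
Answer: $1764$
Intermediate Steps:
$M{\left(B \right)} = -3 + B$ ($M{\left(B \right)} = \left(2 + B\right) - 5 = -3 + B$)
$V{\left(P \right)} = P$ ($V{\left(P \right)} = \left(0 + \left(-3 + 3\right)\right) + P = \left(0 + 0\right) + P = 0 + P = P$)
$S = 42$ ($S = - 7 \frac{2}{\left(-3\right) \frac{1}{9}} = - 7 \frac{2}{- \frac{1}{3}} = - 7 \cdot 2 \left(-3\right) = \left(-7\right) \left(-6\right) = 42$)
$S^{2} = 42^{2} = 1764$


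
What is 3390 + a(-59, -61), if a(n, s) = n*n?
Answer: 6871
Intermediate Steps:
a(n, s) = n²
3390 + a(-59, -61) = 3390 + (-59)² = 3390 + 3481 = 6871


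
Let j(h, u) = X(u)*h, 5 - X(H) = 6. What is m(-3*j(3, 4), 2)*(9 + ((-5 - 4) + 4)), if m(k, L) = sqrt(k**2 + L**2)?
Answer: 4*sqrt(85) ≈ 36.878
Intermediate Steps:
X(H) = -1 (X(H) = 5 - 1*6 = 5 - 6 = -1)
j(h, u) = -h
m(k, L) = sqrt(L**2 + k**2)
m(-3*j(3, 4), 2)*(9 + ((-5 - 4) + 4)) = sqrt(2**2 + (-(-3)*3)**2)*(9 + ((-5 - 4) + 4)) = sqrt(4 + (-3*(-3))**2)*(9 + (-9 + 4)) = sqrt(4 + 9**2)*(9 - 5) = sqrt(4 + 81)*4 = sqrt(85)*4 = 4*sqrt(85)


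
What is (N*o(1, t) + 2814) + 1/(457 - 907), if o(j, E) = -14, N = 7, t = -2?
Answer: 1222199/450 ≈ 2716.0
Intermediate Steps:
(N*o(1, t) + 2814) + 1/(457 - 907) = (7*(-14) + 2814) + 1/(457 - 907) = (-98 + 2814) + 1/(-450) = 2716 - 1/450 = 1222199/450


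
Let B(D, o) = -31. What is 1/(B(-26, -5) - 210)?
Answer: -1/241 ≈ -0.0041494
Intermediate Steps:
1/(B(-26, -5) - 210) = 1/(-31 - 210) = 1/(-241) = -1/241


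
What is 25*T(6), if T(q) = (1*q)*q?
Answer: 900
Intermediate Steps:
T(q) = q**2 (T(q) = q*q = q**2)
25*T(6) = 25*6**2 = 25*36 = 900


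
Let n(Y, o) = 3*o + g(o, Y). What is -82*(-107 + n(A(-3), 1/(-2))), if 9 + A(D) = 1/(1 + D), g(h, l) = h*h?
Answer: 17753/2 ≈ 8876.5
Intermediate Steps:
g(h, l) = h²
A(D) = -9 + 1/(1 + D)
n(Y, o) = o² + 3*o (n(Y, o) = 3*o + o² = o² + 3*o)
-82*(-107 + n(A(-3), 1/(-2))) = -82*(-107 + (3 + 1/(-2))/(-2)) = -82*(-107 - (3 - ½)/2) = -82*(-107 - ½*5/2) = -82*(-107 - 5/4) = -82*(-433/4) = 17753/2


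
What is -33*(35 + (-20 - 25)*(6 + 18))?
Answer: 34485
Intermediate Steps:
-33*(35 + (-20 - 25)*(6 + 18)) = -33*(35 - 45*24) = -33*(35 - 1080) = -33*(-1045) = 34485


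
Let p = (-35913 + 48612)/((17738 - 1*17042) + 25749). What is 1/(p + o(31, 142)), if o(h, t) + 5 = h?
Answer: 8815/233423 ≈ 0.037764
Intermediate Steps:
o(h, t) = -5 + h
p = 4233/8815 (p = 12699/((17738 - 17042) + 25749) = 12699/(696 + 25749) = 12699/26445 = 12699*(1/26445) = 4233/8815 ≈ 0.48020)
1/(p + o(31, 142)) = 1/(4233/8815 + (-5 + 31)) = 1/(4233/8815 + 26) = 1/(233423/8815) = 8815/233423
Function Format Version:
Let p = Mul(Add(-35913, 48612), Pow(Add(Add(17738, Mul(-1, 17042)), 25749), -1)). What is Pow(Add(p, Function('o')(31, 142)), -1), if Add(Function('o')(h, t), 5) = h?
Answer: Rational(8815, 233423) ≈ 0.037764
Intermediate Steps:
Function('o')(h, t) = Add(-5, h)
p = Rational(4233, 8815) (p = Mul(12699, Pow(Add(Add(17738, -17042), 25749), -1)) = Mul(12699, Pow(Add(696, 25749), -1)) = Mul(12699, Pow(26445, -1)) = Mul(12699, Rational(1, 26445)) = Rational(4233, 8815) ≈ 0.48020)
Pow(Add(p, Function('o')(31, 142)), -1) = Pow(Add(Rational(4233, 8815), Add(-5, 31)), -1) = Pow(Add(Rational(4233, 8815), 26), -1) = Pow(Rational(233423, 8815), -1) = Rational(8815, 233423)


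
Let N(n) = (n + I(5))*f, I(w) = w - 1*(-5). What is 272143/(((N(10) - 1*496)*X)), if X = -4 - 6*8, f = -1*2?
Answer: 272143/27872 ≈ 9.7640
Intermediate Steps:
I(w) = 5 + w (I(w) = w + 5 = 5 + w)
f = -2
N(n) = -20 - 2*n (N(n) = (n + (5 + 5))*(-2) = (n + 10)*(-2) = (10 + n)*(-2) = -20 - 2*n)
X = -52 (X = -4 - 48 = -52)
272143/(((N(10) - 1*496)*X)) = 272143/((((-20 - 2*10) - 1*496)*(-52))) = 272143/((((-20 - 20) - 496)*(-52))) = 272143/(((-40 - 496)*(-52))) = 272143/((-536*(-52))) = 272143/27872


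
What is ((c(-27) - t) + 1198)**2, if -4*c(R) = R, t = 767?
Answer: 3066001/16 ≈ 1.9163e+5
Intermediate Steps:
c(R) = -R/4
((c(-27) - t) + 1198)**2 = ((-1/4*(-27) - 1*767) + 1198)**2 = ((27/4 - 767) + 1198)**2 = (-3041/4 + 1198)**2 = (1751/4)**2 = 3066001/16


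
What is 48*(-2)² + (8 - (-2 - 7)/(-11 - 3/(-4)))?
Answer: 8164/41 ≈ 199.12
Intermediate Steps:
48*(-2)² + (8 - (-2 - 7)/(-11 - 3/(-4))) = 48*4 + (8 - (-9)/(-11 - 3*(-¼))) = 192 + (8 - (-9)/(-11 + ¾)) = 192 + (8 - (-9)/(-41/4)) = 192 + (8 - (-9)*(-4)/41) = 192 + (8 - 1*36/41) = 192 + (8 - 36/41) = 192 + 292/41 = 8164/41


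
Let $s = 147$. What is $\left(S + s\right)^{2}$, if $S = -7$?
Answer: $19600$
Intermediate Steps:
$\left(S + s\right)^{2} = \left(-7 + 147\right)^{2} = 140^{2} = 19600$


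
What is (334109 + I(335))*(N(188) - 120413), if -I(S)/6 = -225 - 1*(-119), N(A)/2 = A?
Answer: -40181785565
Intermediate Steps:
N(A) = 2*A
I(S) = 636 (I(S) = -6*(-225 - 1*(-119)) = -6*(-225 + 119) = -6*(-106) = 636)
(334109 + I(335))*(N(188) - 120413) = (334109 + 636)*(2*188 - 120413) = 334745*(376 - 120413) = 334745*(-120037) = -40181785565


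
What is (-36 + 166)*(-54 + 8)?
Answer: -5980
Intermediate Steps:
(-36 + 166)*(-54 + 8) = 130*(-46) = -5980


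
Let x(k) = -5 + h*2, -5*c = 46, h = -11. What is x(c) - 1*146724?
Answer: -146751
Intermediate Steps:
c = -46/5 (c = -1/5*46 = -46/5 ≈ -9.2000)
x(k) = -27 (x(k) = -5 - 11*2 = -5 - 22 = -27)
x(c) - 1*146724 = -27 - 1*146724 = -27 - 146724 = -146751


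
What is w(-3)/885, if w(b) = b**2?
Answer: 3/295 ≈ 0.010169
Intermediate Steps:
w(-3)/885 = (-3)**2/885 = 9*(1/885) = 3/295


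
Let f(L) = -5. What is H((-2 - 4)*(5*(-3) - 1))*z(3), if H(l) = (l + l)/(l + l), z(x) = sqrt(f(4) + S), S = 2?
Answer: I*sqrt(3) ≈ 1.732*I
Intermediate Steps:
z(x) = I*sqrt(3) (z(x) = sqrt(-5 + 2) = sqrt(-3) = I*sqrt(3))
H(l) = 1 (H(l) = (2*l)/((2*l)) = (2*l)*(1/(2*l)) = 1)
H((-2 - 4)*(5*(-3) - 1))*z(3) = 1*(I*sqrt(3)) = I*sqrt(3)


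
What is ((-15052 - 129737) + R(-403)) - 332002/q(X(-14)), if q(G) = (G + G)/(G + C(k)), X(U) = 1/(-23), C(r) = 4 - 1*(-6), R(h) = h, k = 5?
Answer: 37869037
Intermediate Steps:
C(r) = 10 (C(r) = 4 + 6 = 10)
X(U) = -1/23
q(G) = 2*G/(10 + G) (q(G) = (G + G)/(G + 10) = (2*G)/(10 + G) = 2*G/(10 + G))
((-15052 - 129737) + R(-403)) - 332002/q(X(-14)) = ((-15052 - 129737) - 403) - 332002/(2*(-1/23)/(10 - 1/23)) = (-144789 - 403) - 332002/(2*(-1/23)/(229/23)) = -145192 - 332002/(2*(-1/23)*(23/229)) = -145192 - 332002/(-2/229) = -145192 - 332002*(-229)/2 = -145192 - 1*(-38014229) = -145192 + 38014229 = 37869037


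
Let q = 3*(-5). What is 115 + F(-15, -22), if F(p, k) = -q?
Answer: 130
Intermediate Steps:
q = -15
F(p, k) = 15 (F(p, k) = -1*(-15) = 15)
115 + F(-15, -22) = 115 + 15 = 130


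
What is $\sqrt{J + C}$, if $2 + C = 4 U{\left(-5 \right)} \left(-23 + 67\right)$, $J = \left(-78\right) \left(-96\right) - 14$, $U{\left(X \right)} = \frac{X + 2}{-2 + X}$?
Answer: $\frac{4 \sqrt{23114}}{7} \approx 86.876$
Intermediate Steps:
$U{\left(X \right)} = \frac{2 + X}{-2 + X}$
$J = 7474$ ($J = 7488 - 14 = 7474$)
$C = \frac{514}{7}$ ($C = -2 + 4 \frac{2 - 5}{-2 - 5} \left(-23 + 67\right) = -2 + 4 \frac{1}{-7} \left(-3\right) 44 = -2 + 4 \left(\left(- \frac{1}{7}\right) \left(-3\right)\right) 44 = -2 + 4 \cdot \frac{3}{7} \cdot 44 = -2 + \frac{12}{7} \cdot 44 = -2 + \frac{528}{7} = \frac{514}{7} \approx 73.429$)
$\sqrt{J + C} = \sqrt{7474 + \frac{514}{7}} = \sqrt{\frac{52832}{7}} = \frac{4 \sqrt{23114}}{7}$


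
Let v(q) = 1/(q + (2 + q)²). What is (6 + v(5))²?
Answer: 105625/2916 ≈ 36.223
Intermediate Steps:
(6 + v(5))² = (6 + 1/(5 + (2 + 5)²))² = (6 + 1/(5 + 7²))² = (6 + 1/(5 + 49))² = (6 + 1/54)² = (325/54)² = 105625/2916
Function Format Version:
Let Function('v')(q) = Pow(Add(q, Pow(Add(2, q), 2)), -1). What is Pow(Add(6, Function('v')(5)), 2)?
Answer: Rational(105625, 2916) ≈ 36.223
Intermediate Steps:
Pow(Add(6, Function('v')(5)), 2) = Pow(Add(6, Pow(Add(5, Pow(Add(2, 5), 2)), -1)), 2) = Pow(Add(6, Pow(Add(5, Pow(7, 2)), -1)), 2) = Pow(Add(6, Pow(Add(5, 49), -1)), 2) = Pow(Add(6, Pow(54, -1)), 2) = Pow(Add(6, Rational(1, 54)), 2) = Pow(Rational(325, 54), 2) = Rational(105625, 2916)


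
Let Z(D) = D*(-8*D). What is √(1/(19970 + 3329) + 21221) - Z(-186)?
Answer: 276768 + 4*√719979989745/23299 ≈ 2.7691e+5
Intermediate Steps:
Z(D) = -8*D²
√(1/(19970 + 3329) + 21221) - Z(-186) = √(1/(19970 + 3329) + 21221) - (-8)*(-186)² = √(1/23299 + 21221) - (-8)*34596 = √(1/23299 + 21221) - 1*(-276768) = √(494428080/23299) + 276768 = 4*√719979989745/23299 + 276768 = 276768 + 4*√719979989745/23299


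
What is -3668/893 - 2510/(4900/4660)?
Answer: -104630370/43757 ≈ -2391.2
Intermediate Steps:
-3668/893 - 2510/(4900/4660) = -3668*1/893 - 2510/(4900*(1/4660)) = -3668/893 - 2510/245/233 = -3668/893 - 2510*233/245 = -3668/893 - 116966/49 = -104630370/43757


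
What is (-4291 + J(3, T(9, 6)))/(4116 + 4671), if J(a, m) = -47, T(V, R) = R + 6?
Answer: -1446/2929 ≈ -0.49368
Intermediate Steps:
T(V, R) = 6 + R
(-4291 + J(3, T(9, 6)))/(4116 + 4671) = (-4291 - 47)/(4116 + 4671) = -4338/8787 = -4338*1/8787 = -1446/2929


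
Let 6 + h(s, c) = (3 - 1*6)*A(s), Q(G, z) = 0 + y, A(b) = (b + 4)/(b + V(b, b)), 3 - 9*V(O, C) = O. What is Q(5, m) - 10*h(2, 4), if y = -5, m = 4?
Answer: 2665/19 ≈ 140.26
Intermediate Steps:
V(O, C) = ⅓ - O/9
A(b) = (4 + b)/(⅓ + 8*b/9) (A(b) = (b + 4)/(b + (⅓ - b/9)) = (4 + b)/(⅓ + 8*b/9))
Q(G, z) = -5 (Q(G, z) = 0 - 5 = -5)
h(s, c) = -6 - 27*(4 + s)/(3 + 8*s) (h(s, c) = -6 + (3 - 1*6)*(9*(4 + s)/(3 + 8*s)) = -6 + (3 - 6)*(9*(4 + s)/(3 + 8*s)) = -6 - 27*(4 + s)/(3 + 8*s))
Q(5, m) - 10*h(2, 4) = -5 - 30*(-42 - 25*2)/(3 + 8*2) = -5 - 30*(-42 - 50)/(3 + 16) = -5 - 30*(-92)/19 = -5 - 10*(-276/19) = -5 + 2760/19 = 2665/19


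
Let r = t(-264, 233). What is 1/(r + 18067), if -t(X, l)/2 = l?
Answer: 1/17601 ≈ 5.6815e-5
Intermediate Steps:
t(X, l) = -2*l
r = -466 (r = -2*233 = -466)
1/(r + 18067) = 1/(-466 + 18067) = 1/17601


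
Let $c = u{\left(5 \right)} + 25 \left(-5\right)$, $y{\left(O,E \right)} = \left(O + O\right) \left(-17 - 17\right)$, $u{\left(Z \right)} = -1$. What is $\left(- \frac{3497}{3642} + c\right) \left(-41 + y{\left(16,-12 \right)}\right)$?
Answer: $\frac{522037181}{3642} \approx 1.4334 \cdot 10^{5}$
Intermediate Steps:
$y{\left(O,E \right)} = - 68 O$ ($y{\left(O,E \right)} = 2 O \left(-34\right) = - 68 O$)
$c = -126$ ($c = -1 + 25 \left(-5\right) = -1 - 125 = -126$)
$\left(- \frac{3497}{3642} + c\right) \left(-41 + y{\left(16,-12 \right)}\right) = \left(- \frac{3497}{3642} - 126\right) \left(-41 - 1088\right) = \left(\left(-3497\right) \frac{1}{3642} - 126\right) \left(-41 - 1088\right) = \left(- \frac{3497}{3642} - 126\right) \left(-1129\right) = \left(- \frac{462389}{3642}\right) \left(-1129\right) = \frac{522037181}{3642}$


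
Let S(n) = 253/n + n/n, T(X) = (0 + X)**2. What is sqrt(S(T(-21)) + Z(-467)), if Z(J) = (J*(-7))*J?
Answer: I*sqrt(673240049)/21 ≈ 1235.6*I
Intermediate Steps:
Z(J) = -7*J**2 (Z(J) = (-7*J)*J = -7*J**2)
T(X) = X**2
S(n) = 1 + 253/n (S(n) = 253/n + 1 = 1 + 253/n)
sqrt(S(T(-21)) + Z(-467)) = sqrt((253 + (-21)**2)/((-21)**2) - 7*(-467)**2) = sqrt((253 + 441)/441 - 7*218089) = sqrt((1/441)*694 - 1526623) = sqrt(694/441 - 1526623) = sqrt(-673240049/441) = I*sqrt(673240049)/21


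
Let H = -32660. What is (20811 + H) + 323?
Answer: -11526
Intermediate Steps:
(20811 + H) + 323 = (20811 - 32660) + 323 = -11849 + 323 = -11526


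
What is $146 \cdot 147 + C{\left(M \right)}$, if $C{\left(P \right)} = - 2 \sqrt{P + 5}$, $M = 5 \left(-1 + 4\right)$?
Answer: $21462 - 4 \sqrt{5} \approx 21453.0$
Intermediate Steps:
$M = 15$ ($M = 5 \cdot 3 = 15$)
$C{\left(P \right)} = - 2 \sqrt{5 + P}$
$146 \cdot 147 + C{\left(M \right)} = 146 \cdot 147 - 2 \sqrt{5 + 15} = 21462 - 2 \sqrt{20} = 21462 - 2 \cdot 2 \sqrt{5} = 21462 - 4 \sqrt{5}$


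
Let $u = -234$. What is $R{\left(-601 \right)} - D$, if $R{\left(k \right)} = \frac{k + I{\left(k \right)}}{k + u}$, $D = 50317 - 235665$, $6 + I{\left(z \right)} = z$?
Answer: $\frac{154766788}{835} \approx 1.8535 \cdot 10^{5}$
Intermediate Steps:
$I{\left(z \right)} = -6 + z$
$D = -185348$ ($D = 50317 - 235665 = -185348$)
$R{\left(k \right)} = \frac{-6 + 2 k}{-234 + k}$ ($R{\left(k \right)} = \frac{k + \left(-6 + k\right)}{k - 234} = \frac{-6 + 2 k}{-234 + k}$)
$R{\left(-601 \right)} - D = \frac{2 \left(-3 - 601\right)}{-234 - 601} - -185348 = 2 \frac{1}{-835} \left(-604\right) + 185348 = 2 \left(- \frac{1}{835}\right) \left(-604\right) + 185348 = \frac{1208}{835} + 185348 = \frac{154766788}{835}$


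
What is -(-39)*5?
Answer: 195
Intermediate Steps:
-(-39)*5 = -1*(-195) = 195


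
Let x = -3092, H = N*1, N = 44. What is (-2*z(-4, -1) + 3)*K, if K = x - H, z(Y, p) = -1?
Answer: -15680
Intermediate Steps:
H = 44 (H = 44*1 = 44)
K = -3136 (K = -3092 - 1*44 = -3092 - 44 = -3136)
(-2*z(-4, -1) + 3)*K = (-2*(-1) + 3)*(-3136) = (2 + 3)*(-3136) = 5*(-3136) = -15680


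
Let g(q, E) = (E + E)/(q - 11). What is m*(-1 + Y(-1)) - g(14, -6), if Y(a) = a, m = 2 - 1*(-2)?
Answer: -4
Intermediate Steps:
g(q, E) = 2*E/(-11 + q) (g(q, E) = (2*E)/(-11 + q) = 2*E/(-11 + q))
m = 4 (m = 2 + 2 = 4)
m*(-1 + Y(-1)) - g(14, -6) = 4*(-1 - 1) - 2*(-6)/(-11 + 14) = 4*(-2) - 2*(-6)/3 = -8 - 2*(-6)/3 = -8 - 1*(-4) = -8 + 4 = -4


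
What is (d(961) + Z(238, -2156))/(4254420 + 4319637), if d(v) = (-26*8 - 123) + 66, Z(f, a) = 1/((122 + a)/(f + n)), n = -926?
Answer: -269161/8719815969 ≈ -3.0868e-5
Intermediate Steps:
Z(f, a) = (-926 + f)/(122 + a) (Z(f, a) = 1/((122 + a)/(f - 926)) = 1/((122 + a)/(-926 + f)) = (-926 + f)/(122 + a))
d(v) = -265 (d(v) = (-208 - 123) + 66 = -331 + 66 = -265)
(d(961) + Z(238, -2156))/(4254420 + 4319637) = (-265 + (-926 + 238)/(122 - 2156))/(4254420 + 4319637) = (-265 - 688/(-2034))/8574057 = (-265 - 1/2034*(-688))*(1/8574057) = (-265 + 344/1017)*(1/8574057) = -269161/1017*1/8574057 = -269161/8719815969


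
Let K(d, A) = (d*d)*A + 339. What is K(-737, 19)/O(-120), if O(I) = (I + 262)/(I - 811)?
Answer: -4804216025/71 ≈ -6.7665e+7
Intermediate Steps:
K(d, A) = 339 + A*d**2 (K(d, A) = d**2*A + 339 = A*d**2 + 339 = 339 + A*d**2)
O(I) = (262 + I)/(-811 + I)
K(-737, 19)/O(-120) = (339 + 19*(-737)**2)/(((262 - 120)/(-811 - 120))) = (339 + 19*543169)/((142/(-931))) = (339 + 10320211)/((-1/931*142)) = 10320550/(-142/931) = 10320550*(-931/142) = -4804216025/71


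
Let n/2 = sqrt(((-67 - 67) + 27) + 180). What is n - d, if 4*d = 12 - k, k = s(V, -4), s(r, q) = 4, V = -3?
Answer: -2 + 2*sqrt(73) ≈ 15.088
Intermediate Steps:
k = 4
n = 2*sqrt(73) (n = 2*sqrt(((-67 - 67) + 27) + 180) = 2*sqrt((-134 + 27) + 180) = 2*sqrt(-107 + 180) = 2*sqrt(73) ≈ 17.088)
d = 2 (d = (12 - 1*4)/4 = (12 - 4)/4 = (1/4)*8 = 2)
n - d = 2*sqrt(73) - 1*2 = 2*sqrt(73) - 2 = -2 + 2*sqrt(73)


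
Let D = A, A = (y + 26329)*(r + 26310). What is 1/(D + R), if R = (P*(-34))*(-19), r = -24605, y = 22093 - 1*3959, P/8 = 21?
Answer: 1/75917943 ≈ 1.3172e-8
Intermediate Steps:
P = 168 (P = 8*21 = 168)
y = 18134 (y = 22093 - 3959 = 18134)
A = 75809415 (A = (18134 + 26329)*(-24605 + 26310) = 44463*1705 = 75809415)
R = 108528 (R = (168*(-34))*(-19) = -5712*(-19) = 108528)
D = 75809415
1/(D + R) = 1/(75809415 + 108528) = 1/75917943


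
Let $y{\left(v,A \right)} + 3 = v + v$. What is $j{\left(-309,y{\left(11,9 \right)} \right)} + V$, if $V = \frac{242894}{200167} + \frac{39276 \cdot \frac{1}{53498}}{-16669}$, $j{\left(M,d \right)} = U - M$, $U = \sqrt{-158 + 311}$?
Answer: $\frac{27686633326637711}{89250278006527} + 3 \sqrt{17} \approx 322.58$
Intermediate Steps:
$y{\left(v,A \right)} = -3 + 2 v$ ($y{\left(v,A \right)} = -3 + \left(v + v\right) = -3 + 2 v$)
$U = 3 \sqrt{17}$ ($U = \sqrt{153} = 3 \sqrt{17} \approx 12.369$)
$j{\left(M,d \right)} = - M + 3 \sqrt{17}$ ($j{\left(M,d \right)} = 3 \sqrt{17} - M = - M + 3 \sqrt{17}$)
$V = \frac{108297422620868}{89250278006527}$ ($V = 242894 \cdot \frac{1}{200167} + 39276 \cdot \frac{1}{53498} \left(- \frac{1}{16669}\right) = \frac{242894}{200167} + \frac{19638}{26749} \left(- \frac{1}{16669}\right) = \frac{242894}{200167} - \frac{19638}{445879081} = \frac{108297422620868}{89250278006527} \approx 1.2134$)
$j{\left(-309,y{\left(11,9 \right)} \right)} + V = \left(\left(-1\right) \left(-309\right) + 3 \sqrt{17}\right) + \frac{108297422620868}{89250278006527} = \left(309 + 3 \sqrt{17}\right) + \frac{108297422620868}{89250278006527} = \frac{27686633326637711}{89250278006527} + 3 \sqrt{17}$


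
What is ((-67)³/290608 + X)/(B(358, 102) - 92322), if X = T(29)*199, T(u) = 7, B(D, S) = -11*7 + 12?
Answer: -404516181/26848401296 ≈ -0.015067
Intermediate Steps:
B(D, S) = -65 (B(D, S) = -77 + 12 = -65)
X = 1393 (X = 7*199 = 1393)
((-67)³/290608 + X)/(B(358, 102) - 92322) = ((-67)³/290608 + 1393)/(-65 - 92322) = (-300763*1/290608 + 1393)/(-92387) = (-300763/290608 + 1393)*(-1/92387) = (404516181/290608)*(-1/92387) = -404516181/26848401296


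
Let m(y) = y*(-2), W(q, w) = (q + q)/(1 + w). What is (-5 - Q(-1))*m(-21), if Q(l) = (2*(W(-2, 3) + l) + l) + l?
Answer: 42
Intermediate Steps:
W(q, w) = 2*q/(1 + w) (W(q, w) = (2*q)/(1 + w) = 2*q/(1 + w))
Q(l) = -2 + 4*l (Q(l) = (2*(2*(-2)/(1 + 3) + l) + l) + l = (2*(2*(-2)/4 + l) + l) + l = (2*(2*(-2)*(¼) + l) + l) + l = (2*(-1 + l) + l) + l = ((-2 + 2*l) + l) + l = (-2 + 3*l) + l = -2 + 4*l)
m(y) = -2*y
(-5 - Q(-1))*m(-21) = (-5 - (-2 + 4*(-1)))*(-2*(-21)) = (-5 - (-2 - 4))*42 = (-5 - 1*(-6))*42 = (-5 + 6)*42 = 1*42 = 42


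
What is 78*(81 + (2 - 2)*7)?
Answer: 6318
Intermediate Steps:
78*(81 + (2 - 2)*7) = 78*(81 + 0*7) = 78*(81 + 0) = 78*81 = 6318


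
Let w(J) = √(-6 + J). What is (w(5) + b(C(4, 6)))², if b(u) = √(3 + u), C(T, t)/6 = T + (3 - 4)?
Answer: (I + √21)² ≈ 20.0 + 9.1651*I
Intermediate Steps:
C(T, t) = -6 + 6*T (C(T, t) = 6*(T + (3 - 4)) = 6*(T - 1) = 6*(-1 + T) = -6 + 6*T)
(w(5) + b(C(4, 6)))² = (√(-6 + 5) + √(3 + (-6 + 6*4)))² = (√(-1) + √(3 + (-6 + 24)))² = (I + √(3 + 18))² = (I + √21)²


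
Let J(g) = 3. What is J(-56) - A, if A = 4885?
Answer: -4882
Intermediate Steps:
J(-56) - A = 3 - 1*4885 = 3 - 4885 = -4882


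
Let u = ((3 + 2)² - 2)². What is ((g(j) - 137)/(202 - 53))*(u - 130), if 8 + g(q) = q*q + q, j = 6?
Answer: -41097/149 ≈ -275.82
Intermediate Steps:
u = 529 (u = (5² - 2)² = (25 - 2)² = 23² = 529)
g(q) = -8 + q + q² (g(q) = -8 + (q*q + q) = -8 + (q² + q) = -8 + (q + q²) = -8 + q + q²)
((g(j) - 137)/(202 - 53))*(u - 130) = (((-8 + 6 + 6²) - 137)/(202 - 53))*(529 - 130) = (((-8 + 6 + 36) - 137)/149)*399 = ((34 - 137)*(1/149))*399 = -103*1/149*399 = -103/149*399 = -41097/149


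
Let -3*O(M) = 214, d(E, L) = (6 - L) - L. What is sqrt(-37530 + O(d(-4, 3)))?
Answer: 2*I*sqrt(84603)/3 ≈ 193.91*I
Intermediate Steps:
d(E, L) = 6 - 2*L
O(M) = -214/3 (O(M) = -1/3*214 = -214/3)
sqrt(-37530 + O(d(-4, 3))) = sqrt(-37530 - 214/3) = sqrt(-112804/3) = 2*I*sqrt(84603)/3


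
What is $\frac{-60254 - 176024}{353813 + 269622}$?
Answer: $- \frac{236278}{623435} \approx -0.37899$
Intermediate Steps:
$\frac{-60254 - 176024}{353813 + 269622} = - \frac{236278}{623435}$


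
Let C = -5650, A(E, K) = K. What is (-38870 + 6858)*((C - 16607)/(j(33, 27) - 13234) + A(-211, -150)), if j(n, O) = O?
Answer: 62704881516/13207 ≈ 4.7479e+6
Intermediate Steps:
(-38870 + 6858)*((C - 16607)/(j(33, 27) - 13234) + A(-211, -150)) = (-38870 + 6858)*((-5650 - 16607)/(27 - 13234) - 150) = -32012*(-22257/(-13207) - 150) = -32012*(-22257*(-1/13207) - 150) = -32012*(22257/13207 - 150) = -32012*(-1958793/13207) = 62704881516/13207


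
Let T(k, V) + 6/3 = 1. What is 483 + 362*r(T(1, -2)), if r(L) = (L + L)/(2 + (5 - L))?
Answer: 785/2 ≈ 392.50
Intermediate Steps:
T(k, V) = -1 (T(k, V) = -2 + 1 = -1)
r(L) = 2*L/(7 - L) (r(L) = (2*L)/(7 - L) = 2*L/(7 - L))
483 + 362*r(T(1, -2)) = 483 + 362*(-2*(-1)/(-7 - 1)) = 483 + 362*(-2*(-1)/(-8)) = 483 + 362*(-2*(-1)*(-1/8)) = 483 + 362*(-1/4) = 483 - 181/2 = 785/2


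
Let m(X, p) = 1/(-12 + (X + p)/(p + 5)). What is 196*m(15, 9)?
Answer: -343/18 ≈ -19.056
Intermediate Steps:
m(X, p) = 1/(-12 + (X + p)/(5 + p))
196*m(15, 9) = 196*((-5 - 1*9)/(60 - 1*15 + 11*9)) = 196*((-5 - 9)/(60 - 15 + 99)) = 196*(-14/144) = 196*((1/144)*(-14)) = 196*(-7/72) = -343/18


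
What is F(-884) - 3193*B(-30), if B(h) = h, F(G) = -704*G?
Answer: 718126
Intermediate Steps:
F(-884) - 3193*B(-30) = -704*(-884) - 3193*(-30) = 622336 + 95790 = 718126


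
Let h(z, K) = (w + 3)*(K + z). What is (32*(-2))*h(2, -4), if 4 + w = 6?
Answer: 640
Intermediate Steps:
w = 2 (w = -4 + 6 = 2)
h(z, K) = 5*K + 5*z (h(z, K) = (2 + 3)*(K + z) = 5*(K + z) = 5*K + 5*z)
(32*(-2))*h(2, -4) = (32*(-2))*(5*(-4) + 5*2) = -64*(-20 + 10) = -64*(-10) = 640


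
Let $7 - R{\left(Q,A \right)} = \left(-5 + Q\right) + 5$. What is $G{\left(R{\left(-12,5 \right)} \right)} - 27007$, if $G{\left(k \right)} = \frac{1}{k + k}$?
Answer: $- \frac{1026265}{38} \approx -27007.0$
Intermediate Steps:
$R{\left(Q,A \right)} = 7 - Q$ ($R{\left(Q,A \right)} = 7 - \left(\left(-5 + Q\right) + 5\right) = 7 - Q$)
$G{\left(k \right)} = \frac{1}{2 k}$
$G{\left(R{\left(-12,5 \right)} \right)} - 27007 = \frac{1}{2 \left(7 - -12\right)} - 27007 = \frac{1}{2 \left(7 + 12\right)} - 27007 = \frac{1}{2 \cdot 19} - 27007 = \frac{1}{2} \cdot \frac{1}{19} - 27007 = \frac{1}{38} - 27007 = - \frac{1026265}{38}$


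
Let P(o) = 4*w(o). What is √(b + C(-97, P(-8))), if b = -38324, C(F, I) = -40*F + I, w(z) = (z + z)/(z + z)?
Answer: 2*I*√8610 ≈ 185.58*I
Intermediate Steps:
w(z) = 1 (w(z) = (2*z)/((2*z)) = (2*z)*(1/(2*z)) = 1)
P(o) = 4 (P(o) = 4*1 = 4)
C(F, I) = I - 40*F
√(b + C(-97, P(-8))) = √(-38324 + (4 - 40*(-97))) = √(-38324 + (4 + 3880)) = √(-38324 + 3884) = √(-34440) = 2*I*√8610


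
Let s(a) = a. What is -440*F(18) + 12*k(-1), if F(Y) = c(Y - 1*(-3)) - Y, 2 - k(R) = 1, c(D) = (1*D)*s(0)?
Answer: 7932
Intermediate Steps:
c(D) = 0 (c(D) = (1*D)*0 = D*0 = 0)
k(R) = 1 (k(R) = 2 - 1*1 = 2 - 1 = 1)
F(Y) = -Y (F(Y) = 0 - Y = -Y)
-440*F(18) + 12*k(-1) = -(-440)*18 + 12*1 = -440*(-18) + 12 = 7920 + 12 = 7932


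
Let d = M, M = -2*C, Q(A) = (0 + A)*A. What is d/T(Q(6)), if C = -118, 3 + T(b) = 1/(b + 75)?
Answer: -6549/83 ≈ -78.904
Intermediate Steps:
Q(A) = A**2 (Q(A) = A*A = A**2)
T(b) = -3 + 1/(75 + b) (T(b) = -3 + 1/(b + 75) = -3 + 1/(75 + b))
M = 236 (M = -2*(-118) = 236)
d = 236
d/T(Q(6)) = 236/(((-224 - 3*6**2)/(75 + 6**2))) = 236/(((-224 - 3*36)/(75 + 36))) = 236/(((-224 - 108)/111)) = 236/(((1/111)*(-332))) = 236/(-332/111) = 236*(-111/332) = -6549/83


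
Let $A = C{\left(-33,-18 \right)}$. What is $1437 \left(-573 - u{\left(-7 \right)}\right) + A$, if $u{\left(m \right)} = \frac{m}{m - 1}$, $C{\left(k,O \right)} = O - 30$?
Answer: $- \frac{6597651}{8} \approx -8.2471 \cdot 10^{5}$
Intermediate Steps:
$C{\left(k,O \right)} = -30 + O$ ($C{\left(k,O \right)} = O - 30 = -30 + O$)
$u{\left(m \right)} = \frac{m}{-1 + m}$
$A = -48$ ($A = -30 - 18 = -48$)
$1437 \left(-573 - u{\left(-7 \right)}\right) + A = 1437 \left(-573 - - \frac{7}{-1 - 7}\right) - 48 = 1437 \left(-573 - - \frac{7}{-8}\right) - 48 = 1437 \left(-573 - \left(-7\right) \left(- \frac{1}{8}\right)\right) - 48 = 1437 \left(-573 - \frac{7}{8}\right) - 48 = 1437 \left(- \frac{4591}{8}\right) - 48 = - \frac{6597267}{8} - 48 = - \frac{6597651}{8}$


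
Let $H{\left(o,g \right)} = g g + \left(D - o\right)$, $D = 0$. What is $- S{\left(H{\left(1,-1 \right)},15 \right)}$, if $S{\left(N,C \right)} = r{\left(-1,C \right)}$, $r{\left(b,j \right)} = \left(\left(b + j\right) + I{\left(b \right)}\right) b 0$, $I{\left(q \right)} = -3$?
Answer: $0$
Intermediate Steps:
$r{\left(b,j \right)} = 0$ ($r{\left(b,j \right)} = \left(\left(b + j\right) - 3\right) b 0 = \left(-3 + b + j\right) b 0 = b \left(-3 + b + j\right) 0 = 0$)
$H{\left(o,g \right)} = g^{2} - o$ ($H{\left(o,g \right)} = g g + \left(0 - o\right) = g^{2} - o$)
$S{\left(N,C \right)} = 0$
$- S{\left(H{\left(1,-1 \right)},15 \right)} = \left(-1\right) 0 = 0$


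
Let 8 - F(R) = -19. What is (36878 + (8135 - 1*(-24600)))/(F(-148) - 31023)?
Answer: -69613/30996 ≈ -2.2459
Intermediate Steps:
F(R) = 27 (F(R) = 8 - 1*(-19) = 8 + 19 = 27)
(36878 + (8135 - 1*(-24600)))/(F(-148) - 31023) = (36878 + (8135 - 1*(-24600)))/(27 - 31023) = (36878 + (8135 + 24600))/(-30996) = (36878 + 32735)*(-1/30996) = 69613*(-1/30996) = -69613/30996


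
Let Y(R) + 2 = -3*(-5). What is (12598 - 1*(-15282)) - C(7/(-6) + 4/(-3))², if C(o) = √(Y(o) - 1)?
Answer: 27868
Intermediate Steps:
Y(R) = 13 (Y(R) = -2 - 3*(-5) = -2 + 15 = 13)
C(o) = 2*√3 (C(o) = √(13 - 1) = √12 = 2*√3)
(12598 - 1*(-15282)) - C(7/(-6) + 4/(-3))² = (12598 - 1*(-15282)) - (2*√3)² = (12598 + 15282) - 1*12 = 27880 - 12 = 27868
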